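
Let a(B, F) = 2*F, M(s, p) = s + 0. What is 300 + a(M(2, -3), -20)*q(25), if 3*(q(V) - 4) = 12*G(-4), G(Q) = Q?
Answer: 780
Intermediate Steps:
M(s, p) = s
q(V) = -12 (q(V) = 4 + (12*(-4))/3 = 4 + (⅓)*(-48) = 4 - 16 = -12)
300 + a(M(2, -3), -20)*q(25) = 300 + (2*(-20))*(-12) = 300 - 40*(-12) = 300 + 480 = 780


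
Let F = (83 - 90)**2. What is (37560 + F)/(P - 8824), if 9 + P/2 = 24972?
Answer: 37609/41102 ≈ 0.91502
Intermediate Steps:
P = 49926 (P = -18 + 2*24972 = -18 + 49944 = 49926)
F = 49 (F = (-7)**2 = 49)
(37560 + F)/(P - 8824) = (37560 + 49)/(49926 - 8824) = 37609/41102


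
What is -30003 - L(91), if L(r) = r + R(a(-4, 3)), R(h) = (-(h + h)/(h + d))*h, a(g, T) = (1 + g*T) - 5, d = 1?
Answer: -451922/15 ≈ -30128.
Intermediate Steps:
a(g, T) = -4 + T*g (a(g, T) = (1 + T*g) - 5 = -4 + T*g)
R(h) = -2*h²/(1 + h) (R(h) = (-(h + h)/(h + 1))*h = (-2*h/(1 + h))*h = -2*h²/(1 + h))
L(r) = 512/15 + r (L(r) = r - 2*(-4 + 3*(-4))²/(1 + (-4 + 3*(-4))) = r - 2*(-4 - 12)²/(1 + (-4 - 12)) = r - 2*(-16)²/(1 - 16) = r - 2*256/(-15) = r - 2*256*(-1/15) = r + 512/15 = 512/15 + r)
-30003 - L(91) = -30003 - (512/15 + 91) = -30003 - 1*1877/15 = -30003 - 1877/15 = -451922/15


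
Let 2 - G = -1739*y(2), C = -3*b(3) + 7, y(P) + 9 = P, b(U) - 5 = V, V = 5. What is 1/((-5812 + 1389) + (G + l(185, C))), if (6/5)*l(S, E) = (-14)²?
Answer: -3/49292 ≈ -6.0862e-5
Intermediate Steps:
b(U) = 10 (b(U) = 5 + 5 = 10)
y(P) = -9 + P
C = -23 (C = -3*10 + 7 = -30 + 7 = -23)
l(S, E) = 490/3 (l(S, E) = (⅚)*(-14)² = (⅚)*196 = 490/3)
G = -12171 (G = 2 - (-1739)*(-9 + 2) = 2 - (-1739)*(-7) = 2 - 1*12173 = 2 - 12173 = -12171)
1/((-5812 + 1389) + (G + l(185, C))) = 1/((-5812 + 1389) + (-12171 + 490/3)) = 1/(-4423 - 36023/3) = 1/(-49292/3) = -3/49292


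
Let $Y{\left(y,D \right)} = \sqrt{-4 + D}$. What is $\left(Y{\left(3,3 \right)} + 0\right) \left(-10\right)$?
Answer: $- 10 i \approx - 10.0 i$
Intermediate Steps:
$\left(Y{\left(3,3 \right)} + 0\right) \left(-10\right) = \left(\sqrt{-4 + 3} + 0\right) \left(-10\right) = \left(\sqrt{-1} + 0\right) \left(-10\right) = \left(i + 0\right) \left(-10\right) = i \left(-10\right) = - 10 i$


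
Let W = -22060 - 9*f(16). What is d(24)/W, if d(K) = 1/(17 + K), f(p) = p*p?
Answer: -1/998924 ≈ -1.0011e-6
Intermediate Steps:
f(p) = p²
W = -24364 (W = -22060 - 9*16² = -22060 - 9*256 = -22060 - 1*2304 = -22060 - 2304 = -24364)
d(24)/W = 1/((17 + 24)*(-24364)) = -1/24364/41 = (1/41)*(-1/24364) = -1/998924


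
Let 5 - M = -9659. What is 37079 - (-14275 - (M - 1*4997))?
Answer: 56021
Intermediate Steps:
M = 9664 (M = 5 - 1*(-9659) = 5 + 9659 = 9664)
37079 - (-14275 - (M - 1*4997)) = 37079 - (-14275 - (9664 - 1*4997)) = 37079 - (-14275 - (9664 - 4997)) = 37079 - (-14275 - 1*4667) = 37079 - (-14275 - 4667) = 37079 - 1*(-18942) = 37079 + 18942 = 56021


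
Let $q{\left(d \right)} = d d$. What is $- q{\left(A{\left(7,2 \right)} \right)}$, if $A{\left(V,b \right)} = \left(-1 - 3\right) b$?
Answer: $-64$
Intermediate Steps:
$A{\left(V,b \right)} = - 4 b$
$q{\left(d \right)} = d^{2}$
$- q{\left(A{\left(7,2 \right)} \right)} = - \left(\left(-4\right) 2\right)^{2} = - \left(-8\right)^{2} = \left(-1\right) 64 = -64$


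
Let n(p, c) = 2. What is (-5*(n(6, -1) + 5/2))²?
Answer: 2025/4 ≈ 506.25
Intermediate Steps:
(-5*(n(6, -1) + 5/2))² = (-5*(2 + 5/2))² = (-5*9/2)² = (-45/2)² = 2025/4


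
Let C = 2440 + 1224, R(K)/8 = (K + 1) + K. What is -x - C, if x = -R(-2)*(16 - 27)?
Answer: -3400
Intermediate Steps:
R(K) = 8 + 16*K (R(K) = 8*((K + 1) + K) = 8*((1 + K) + K) = 8*(1 + 2*K) = 8 + 16*K)
C = 3664
x = -264 (x = -(8 + 16*(-2))*(16 - 27) = -(8 - 32)*(-11) = -(-24)*(-11) = -1*264 = -264)
-x - C = -1*(-264) - 1*3664 = 264 - 3664 = -3400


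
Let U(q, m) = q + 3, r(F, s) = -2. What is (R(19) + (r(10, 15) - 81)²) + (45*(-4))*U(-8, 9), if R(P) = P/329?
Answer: 2562600/329 ≈ 7789.1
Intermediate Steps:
U(q, m) = 3 + q
R(P) = P/329 (R(P) = P*(1/329) = P/329)
(R(19) + (r(10, 15) - 81)²) + (45*(-4))*U(-8, 9) = ((1/329)*19 + (-2 - 81)²) + (45*(-4))*(3 - 8) = (19/329 + (-83)²) - 180*(-5) = (19/329 + 6889) + 900 = 2266500/329 + 900 = 2562600/329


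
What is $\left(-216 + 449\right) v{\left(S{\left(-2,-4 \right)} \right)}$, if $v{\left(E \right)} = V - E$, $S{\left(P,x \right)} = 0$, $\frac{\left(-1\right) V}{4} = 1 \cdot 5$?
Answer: $-4660$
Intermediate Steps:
$V = -20$ ($V = - 4 \cdot 1 \cdot 5 = \left(-4\right) 5 = -20$)
$v{\left(E \right)} = -20 - E$
$\left(-216 + 449\right) v{\left(S{\left(-2,-4 \right)} \right)} = \left(-216 + 449\right) \left(-20 - 0\right) = 233 \left(-20 + 0\right) = 233 \left(-20\right) = -4660$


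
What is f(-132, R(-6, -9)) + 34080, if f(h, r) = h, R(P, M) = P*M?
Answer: 33948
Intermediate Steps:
R(P, M) = M*P
f(-132, R(-6, -9)) + 34080 = -132 + 34080 = 33948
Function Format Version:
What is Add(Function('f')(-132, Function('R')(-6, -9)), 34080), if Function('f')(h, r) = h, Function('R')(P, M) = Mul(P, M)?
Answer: 33948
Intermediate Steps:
Function('R')(P, M) = Mul(M, P)
Add(Function('f')(-132, Function('R')(-6, -9)), 34080) = Add(-132, 34080) = 33948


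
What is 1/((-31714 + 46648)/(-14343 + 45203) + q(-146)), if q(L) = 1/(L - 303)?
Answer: 6928070/3337253 ≈ 2.0760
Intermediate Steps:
q(L) = 1/(-303 + L)
1/((-31714 + 46648)/(-14343 + 45203) + q(-146)) = 1/((-31714 + 46648)/(-14343 + 45203) + 1/(-303 - 146)) = 1/(14934/30860 + 1/(-449)) = 1/(14934*(1/30860) - 1/449) = 1/(7467/15430 - 1/449) = 1/(3337253/6928070) = 6928070/3337253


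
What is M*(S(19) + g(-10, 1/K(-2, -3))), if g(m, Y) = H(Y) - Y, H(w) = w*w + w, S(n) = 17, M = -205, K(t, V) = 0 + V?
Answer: -31570/9 ≈ -3507.8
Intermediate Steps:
K(t, V) = V
H(w) = w + w² (H(w) = w² + w = w + w²)
g(m, Y) = -Y + Y*(1 + Y) (g(m, Y) = Y*(1 + Y) - Y = -Y + Y*(1 + Y))
M*(S(19) + g(-10, 1/K(-2, -3))) = -205*(17 + (1/(-3))²) = -205*(17 + (-⅓)²) = -205*(17 + ⅑) = -205*154/9 = -31570/9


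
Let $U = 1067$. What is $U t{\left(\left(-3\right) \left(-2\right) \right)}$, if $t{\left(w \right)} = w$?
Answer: $6402$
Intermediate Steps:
$U t{\left(\left(-3\right) \left(-2\right) \right)} = 1067 \left(\left(-3\right) \left(-2\right)\right) = 1067 \cdot 6 = 6402$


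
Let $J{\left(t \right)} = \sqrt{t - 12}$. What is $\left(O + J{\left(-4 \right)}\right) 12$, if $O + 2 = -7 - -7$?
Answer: $-24 + 48 i \approx -24.0 + 48.0 i$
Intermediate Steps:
$O = -2$ ($O = -2 - 0 = -2 + \left(-7 + 7\right) = -2 + 0 = -2$)
$J{\left(t \right)} = \sqrt{-12 + t}$ ($J{\left(t \right)} = \sqrt{t - 12} = \sqrt{-12 + t}$)
$\left(O + J{\left(-4 \right)}\right) 12 = \left(-2 + \sqrt{-12 - 4}\right) 12 = \left(-2 + \sqrt{-16}\right) 12 = \left(-2 + 4 i\right) 12 = -24 + 48 i$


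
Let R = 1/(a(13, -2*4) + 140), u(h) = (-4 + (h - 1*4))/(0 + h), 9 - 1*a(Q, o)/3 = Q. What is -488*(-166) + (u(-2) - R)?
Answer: 10369663/128 ≈ 81013.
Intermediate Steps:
a(Q, o) = 27 - 3*Q
u(h) = (-8 + h)/h (u(h) = (-4 + (h - 4))/h = (-4 + (-4 + h))/h = (-8 + h)/h)
R = 1/128 (R = 1/((27 - 3*13) + 140) = 1/((27 - 39) + 140) = 1/(-12 + 140) = 1/128 ≈ 0.0078125)
-488*(-166) + (u(-2) - R) = -488*(-166) + ((-8 - 2)/(-2) - 1*1/128) = 81008 + (-1/2*(-10) - 1/128) = 81008 + (5 - 1/128) = 81008 + 639/128 = 10369663/128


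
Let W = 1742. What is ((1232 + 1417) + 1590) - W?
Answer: 2497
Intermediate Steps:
((1232 + 1417) + 1590) - W = ((1232 + 1417) + 1590) - 1*1742 = (2649 + 1590) - 1742 = 4239 - 1742 = 2497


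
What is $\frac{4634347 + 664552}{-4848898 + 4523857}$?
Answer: $- \frac{5298899}{325041} \approx -16.302$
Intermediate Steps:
$\frac{4634347 + 664552}{-4848898 + 4523857} = \frac{5298899}{-325041} = 5298899 \left(- \frac{1}{325041}\right) = - \frac{5298899}{325041}$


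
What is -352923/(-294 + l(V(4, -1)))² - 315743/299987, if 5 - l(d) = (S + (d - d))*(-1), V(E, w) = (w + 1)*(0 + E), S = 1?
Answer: -44020433131/8294040576 ≈ -5.3075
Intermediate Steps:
V(E, w) = E*(1 + w) (V(E, w) = (1 + w)*E = E*(1 + w))
l(d) = 6 (l(d) = 5 - (1 + (d - d))*(-1) = 5 - (1 + 0)*(-1) = 5 - (-1) = 5 - 1*(-1) = 5 + 1 = 6)
-352923/(-294 + l(V(4, -1)))² - 315743/299987 = -352923/(-294 + 6)² - 315743/299987 = -352923/((-288)²) - 315743*1/299987 = -352923/82944 - 315743/299987 = -352923*1/82944 - 315743/299987 = -117641/27648 - 315743/299987 = -44020433131/8294040576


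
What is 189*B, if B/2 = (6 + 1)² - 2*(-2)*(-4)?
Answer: 12474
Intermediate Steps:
B = 66 (B = 2*((6 + 1)² - 2*(-2)*(-4)) = 2*(7² + 4*(-4)) = 2*(49 - 16) = 2*33 = 66)
189*B = 189*66 = 12474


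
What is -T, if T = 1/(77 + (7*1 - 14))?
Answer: -1/70 ≈ -0.014286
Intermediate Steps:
T = 1/70 (T = 1/(77 + (7 - 14)) = 1/(77 - 7) = 1/70 ≈ 0.014286)
-T = -1*1/70 = -1/70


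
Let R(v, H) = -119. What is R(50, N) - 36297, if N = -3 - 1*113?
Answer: -36416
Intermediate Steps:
N = -116 (N = -3 - 113 = -116)
R(50, N) - 36297 = -119 - 36297 = -36416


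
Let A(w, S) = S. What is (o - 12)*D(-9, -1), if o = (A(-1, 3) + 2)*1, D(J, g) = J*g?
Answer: -63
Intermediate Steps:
o = 5 (o = (3 + 2)*1 = 5*1 = 5)
(o - 12)*D(-9, -1) = (5 - 12)*(-9*(-1)) = -7*9 = -63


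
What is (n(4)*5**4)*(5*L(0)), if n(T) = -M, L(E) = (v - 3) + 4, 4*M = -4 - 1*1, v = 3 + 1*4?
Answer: 31250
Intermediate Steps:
v = 7 (v = 3 + 4 = 7)
M = -5/4 (M = (-4 - 1*1)/4 = (-4 - 1)/4 = (1/4)*(-5) = -5/4 ≈ -1.2500)
L(E) = 8 (L(E) = (7 - 3) + 4 = 4 + 4 = 8)
n(T) = 5/4 (n(T) = -1*(-5/4) = 5/4)
(n(4)*5**4)*(5*L(0)) = ((5/4)*5**4)*(5*8) = ((5/4)*625)*40 = (3125/4)*40 = 31250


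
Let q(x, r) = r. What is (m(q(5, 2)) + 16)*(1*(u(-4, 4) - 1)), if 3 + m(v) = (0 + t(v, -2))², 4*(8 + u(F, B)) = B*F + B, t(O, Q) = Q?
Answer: -204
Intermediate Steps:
u(F, B) = -8 + B/4 + B*F/4 (u(F, B) = -8 + (B*F + B)/4 = -8 + (B + B*F)/4 = -8 + (B/4 + B*F/4) = -8 + B/4 + B*F/4)
m(v) = 1 (m(v) = -3 + (0 - 2)² = -3 + (-2)² = -3 + 4 = 1)
(m(q(5, 2)) + 16)*(1*(u(-4, 4) - 1)) = (1 + 16)*(1*((-8 + (¼)*4 + (¼)*4*(-4)) - 1)) = 17*(1*((-8 + 1 - 4) - 1)) = 17*(1*(-11 - 1)) = 17*(1*(-12)) = 17*(-12) = -204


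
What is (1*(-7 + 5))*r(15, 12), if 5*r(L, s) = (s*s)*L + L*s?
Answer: -936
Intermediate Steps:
r(L, s) = L*s/5 + L*s**2/5 (r(L, s) = ((s*s)*L + L*s)/5 = (s**2*L + L*s)/5 = (L*s**2 + L*s)/5 = (L*s + L*s**2)/5 = L*s/5 + L*s**2/5)
(1*(-7 + 5))*r(15, 12) = (1*(-7 + 5))*((1/5)*15*12*(1 + 12)) = (1*(-2))*((1/5)*15*12*13) = -2*468 = -936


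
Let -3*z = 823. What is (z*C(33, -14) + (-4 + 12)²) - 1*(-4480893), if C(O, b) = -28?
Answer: 13465915/3 ≈ 4.4886e+6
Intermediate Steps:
z = -823/3 (z = -⅓*823 = -823/3 ≈ -274.33)
(z*C(33, -14) + (-4 + 12)²) - 1*(-4480893) = (-823/3*(-28) + (-4 + 12)²) - 1*(-4480893) = (23044/3 + 8²) + 4480893 = (23044/3 + 64) + 4480893 = 23236/3 + 4480893 = 13465915/3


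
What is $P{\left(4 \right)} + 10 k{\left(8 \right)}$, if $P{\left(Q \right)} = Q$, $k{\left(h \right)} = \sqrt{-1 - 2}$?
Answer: $4 + 10 i \sqrt{3} \approx 4.0 + 17.32 i$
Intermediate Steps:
$k{\left(h \right)} = i \sqrt{3}$ ($k{\left(h \right)} = \sqrt{-3} = i \sqrt{3}$)
$P{\left(4 \right)} + 10 k{\left(8 \right)} = 4 + 10 i \sqrt{3}$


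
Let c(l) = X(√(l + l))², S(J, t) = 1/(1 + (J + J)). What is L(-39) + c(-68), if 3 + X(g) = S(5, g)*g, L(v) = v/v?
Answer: 1074/121 - 12*I*√34/11 ≈ 8.876 - 6.361*I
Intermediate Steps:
L(v) = 1
S(J, t) = 1/(1 + 2*J)
X(g) = -3 + g/11 (X(g) = -3 + g/(1 + 2*5) = -3 + g/(1 + 10) = -3 + g/11)
c(l) = (-3 + √2*√l/11)² (c(l) = (-3 + √(l + l)/11)² = (-3 + √(2*l)/11)² = (-3 + (√2*√l)/11)² = (-3 + √2*√l/11)²)
L(-39) + c(-68) = 1 + (-33 + √2*√(-68))²/121 = 1 + (-33 + √2*(2*I*√17))²/121 = 1 + (-33 + 2*I*√34)²/121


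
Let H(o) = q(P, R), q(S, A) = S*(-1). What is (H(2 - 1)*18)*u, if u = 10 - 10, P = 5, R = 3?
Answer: 0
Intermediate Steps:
q(S, A) = -S
H(o) = -5 (H(o) = -1*5 = -5)
u = 0
(H(2 - 1)*18)*u = -5*18*0 = -90*0 = 0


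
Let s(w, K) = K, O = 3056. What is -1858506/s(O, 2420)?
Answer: -929253/1210 ≈ -767.98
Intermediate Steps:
-1858506/s(O, 2420) = -1858506/2420 = -1858506*1/2420 = -929253/1210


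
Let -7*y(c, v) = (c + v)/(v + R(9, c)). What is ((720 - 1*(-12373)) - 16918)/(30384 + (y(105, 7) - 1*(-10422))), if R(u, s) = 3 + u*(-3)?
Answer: -65025/693718 ≈ -0.093734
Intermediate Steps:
R(u, s) = 3 - 3*u
y(c, v) = -(c + v)/(7*(-24 + v)) (y(c, v) = -(c + v)/(7*(v + (3 - 3*9))) = -(c + v)/(7*(v + (3 - 27))) = -(c + v)/(7*(v - 24)) = -(c + v)/(7*(-24 + v)))
((720 - 1*(-12373)) - 16918)/(30384 + (y(105, 7) - 1*(-10422))) = ((720 - 1*(-12373)) - 16918)/(30384 + ((-1*105 - 1*7)/(7*(-24 + 7)) - 1*(-10422))) = ((720 + 12373) - 16918)/(30384 + ((⅐)*(-105 - 7)/(-17) + 10422)) = (13093 - 16918)/(30384 + ((⅐)*(-1/17)*(-112) + 10422)) = -3825/(30384 + (16/17 + 10422)) = -3825/(30384 + 177190/17) = -3825/693718/17 = -3825*17/693718 = -65025/693718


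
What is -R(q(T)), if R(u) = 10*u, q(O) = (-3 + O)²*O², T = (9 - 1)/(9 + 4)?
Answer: -615040/28561 ≈ -21.534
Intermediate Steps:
T = 8/13 ≈ 0.61539
q(O) = O²*(-3 + O)²
-R(q(T)) = -10*(8/13)²*(-3 + 8/13)² = -10*64*(-31/13)²/169 = -10*(64/169)*(961/169) = -10*61504/28561 = -1*615040/28561 = -615040/28561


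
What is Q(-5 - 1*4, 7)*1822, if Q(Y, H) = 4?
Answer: 7288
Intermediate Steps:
Q(-5 - 1*4, 7)*1822 = 4*1822 = 7288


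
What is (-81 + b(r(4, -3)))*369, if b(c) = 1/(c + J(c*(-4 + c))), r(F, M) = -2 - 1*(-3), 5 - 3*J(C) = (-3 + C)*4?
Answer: -955341/32 ≈ -29854.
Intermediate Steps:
J(C) = 17/3 - 4*C/3 (J(C) = 5/3 - (-3 + C)*4/3 = 5/3 - (-12 + 4*C)/3 = 5/3 + (4 - 4*C/3) = 17/3 - 4*C/3)
r(F, M) = 1 (r(F, M) = -2 + 3 = 1)
b(c) = 1/(17/3 + c - 4*c*(-4 + c)/3) (b(c) = 1/(c + (17/3 - 4*c*(-4 + c)/3)) = 1/(17/3 + c - 4*c*(-4 + c)/3))
(-81 + b(r(4, -3)))*369 = (-81 + 3/(17 - 4*1² + 19*1))*369 = (-81 + 3/(17 - 4*1 + 19))*369 = (-81 + 3/(17 - 4 + 19))*369 = (-81 + 3/32)*369 = -2589/32*369 = -955341/32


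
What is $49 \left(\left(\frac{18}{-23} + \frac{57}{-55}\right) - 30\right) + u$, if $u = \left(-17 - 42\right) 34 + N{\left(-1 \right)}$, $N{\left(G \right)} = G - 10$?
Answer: $- \frac{4523804}{1265} \approx -3576.1$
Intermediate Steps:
$N{\left(G \right)} = -10 + G$
$u = -2017$ ($u = \left(-17 - 42\right) 34 - 11 = \left(-59\right) 34 - 11 = -2006 - 11 = -2017$)
$49 \left(\left(\frac{18}{-23} + \frac{57}{-55}\right) - 30\right) + u = 49 \left(\left(\frac{18}{-23} + \frac{57}{-55}\right) - 30\right) - 2017 = 49 \left(\left(18 \left(- \frac{1}{23}\right) + 57 \left(- \frac{1}{55}\right)\right) - 30\right) - 2017 = 49 \left(\left(- \frac{18}{23} - \frac{57}{55}\right) - 30\right) - 2017 = 49 \left(- \frac{2301}{1265} - 30\right) - 2017 = 49 \left(- \frac{40251}{1265}\right) - 2017 = - \frac{1972299}{1265} - 2017 = - \frac{4523804}{1265}$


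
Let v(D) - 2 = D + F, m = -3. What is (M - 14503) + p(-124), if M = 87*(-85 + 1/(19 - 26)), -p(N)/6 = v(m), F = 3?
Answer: -153457/7 ≈ -21922.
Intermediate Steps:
v(D) = 5 + D (v(D) = 2 + (D + 3) = 2 + (3 + D) = 5 + D)
p(N) = -12 (p(N) = -6*(5 - 3) = -6*2 = -12)
M = -51852/7 (M = 87*(-85 + 1/(-7)) = 87*(-85 - 1/7) = 87*(-596/7) = -51852/7 ≈ -7407.4)
(M - 14503) + p(-124) = (-51852/7 - 14503) - 12 = -153373/7 - 12 = -153457/7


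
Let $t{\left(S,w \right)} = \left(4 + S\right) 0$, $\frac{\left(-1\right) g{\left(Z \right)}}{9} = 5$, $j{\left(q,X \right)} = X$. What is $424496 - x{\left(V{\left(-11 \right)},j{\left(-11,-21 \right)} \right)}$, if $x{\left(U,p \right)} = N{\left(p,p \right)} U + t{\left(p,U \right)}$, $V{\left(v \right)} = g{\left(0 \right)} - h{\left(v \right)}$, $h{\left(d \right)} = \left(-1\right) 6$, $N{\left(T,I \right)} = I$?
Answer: $423677$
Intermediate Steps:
$h{\left(d \right)} = -6$
$g{\left(Z \right)} = -45$ ($g{\left(Z \right)} = \left(-9\right) 5 = -45$)
$V{\left(v \right)} = -39$ ($V{\left(v \right)} = -45 - -6 = -45 + 6 = -39$)
$t{\left(S,w \right)} = 0$
$x{\left(U,p \right)} = U p$ ($x{\left(U,p \right)} = p U + 0 = U p + 0 = U p$)
$424496 - x{\left(V{\left(-11 \right)},j{\left(-11,-21 \right)} \right)} = 424496 - \left(-39\right) \left(-21\right) = 424496 - 819 = 423677$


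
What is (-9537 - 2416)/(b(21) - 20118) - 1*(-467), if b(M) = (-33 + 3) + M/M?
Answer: 9420602/20147 ≈ 467.59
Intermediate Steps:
b(M) = -29 (b(M) = -30 + 1 = -29)
(-9537 - 2416)/(b(21) - 20118) - 1*(-467) = (-9537 - 2416)/(-29 - 20118) - 1*(-467) = -11953/(-20147) + 467 = -11953*(-1/20147) + 467 = 11953/20147 + 467 = 9420602/20147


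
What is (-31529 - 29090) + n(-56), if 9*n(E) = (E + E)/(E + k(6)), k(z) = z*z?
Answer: -2727827/45 ≈ -60618.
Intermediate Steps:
k(z) = z²
n(E) = 2*E/(9*(36 + E)) (n(E) = ((E + E)/(E + 6²))/9 = ((2*E)/(E + 36))/9 = ((2*E)/(36 + E))/9 = (2*E/(36 + E))/9 = 2*E/(9*(36 + E)))
(-31529 - 29090) + n(-56) = (-31529 - 29090) + (2/9)*(-56)/(36 - 56) = -60619 + (2/9)*(-56)/(-20) = -60619 + (2/9)*(-56)*(-1/20) = -60619 + 28/45 = -2727827/45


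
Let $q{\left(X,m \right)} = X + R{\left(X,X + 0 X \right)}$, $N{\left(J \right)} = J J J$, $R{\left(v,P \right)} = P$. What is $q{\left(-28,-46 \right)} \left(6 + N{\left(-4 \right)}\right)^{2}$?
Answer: $-188384$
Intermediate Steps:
$N{\left(J \right)} = J^{3}$ ($N{\left(J \right)} = J^{2} J = J^{3}$)
$q{\left(X,m \right)} = 2 X$ ($q{\left(X,m \right)} = X + \left(X + 0 X\right) = X + \left(X + 0\right) = X + X = 2 X$)
$q{\left(-28,-46 \right)} \left(6 + N{\left(-4 \right)}\right)^{2} = 2 \left(-28\right) \left(6 + \left(-4\right)^{3}\right)^{2} = - 56 \left(6 - 64\right)^{2} = - 56 \left(-58\right)^{2} = \left(-56\right) 3364 = -188384$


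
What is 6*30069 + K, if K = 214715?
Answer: 395129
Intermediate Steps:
6*30069 + K = 6*30069 + 214715 = 180414 + 214715 = 395129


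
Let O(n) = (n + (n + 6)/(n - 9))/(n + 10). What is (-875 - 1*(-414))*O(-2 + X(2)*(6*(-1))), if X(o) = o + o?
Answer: -41029/56 ≈ -732.66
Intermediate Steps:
X(o) = 2*o
O(n) = (n + (6 + n)/(-9 + n))/(10 + n)
(-875 - 1*(-414))*O(-2 + X(2)*(6*(-1))) = (-875 - 1*(-414))*((6 + (-2 + (2*2)*(6*(-1)))**2 - 8*(-2 + (2*2)*(6*(-1))))/(-90 + (-2 + (2*2)*(6*(-1))) + (-2 + (2*2)*(6*(-1)))**2)) = (-875 + 414)*((6 + (-2 + 4*(-6))**2 - 8*(-2 + 4*(-6)))/(-90 + (-2 + 4*(-6)) + (-2 + 4*(-6))**2)) = -461*(6 + (-2 - 24)**2 - 8*(-2 - 24))/(-90 + (-2 - 24) + (-2 - 24)**2) = -461*(6 + (-26)**2 - 8*(-26))/(-90 - 26 + (-26)**2) = -461*(6 + 676 + 208)/(-90 - 26 + 676) = -461*890/560 = -461*89/56 = -41029/56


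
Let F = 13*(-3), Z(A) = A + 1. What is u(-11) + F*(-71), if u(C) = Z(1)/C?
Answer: 30457/11 ≈ 2768.8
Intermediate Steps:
Z(A) = 1 + A
F = -39
u(C) = 2/C (u(C) = (1 + 1)/C = 2/C)
u(-11) + F*(-71) = 2/(-11) - 39*(-71) = 2*(-1/11) + 2769 = -2/11 + 2769 = 30457/11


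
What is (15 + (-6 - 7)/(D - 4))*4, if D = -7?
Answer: 712/11 ≈ 64.727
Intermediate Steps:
(15 + (-6 - 7)/(D - 4))*4 = (15 + (-6 - 7)/(-7 - 4))*4 = (15 - 13/(-11))*4 = (15 - 13*(-1/11))*4 = (15 + 13/11)*4 = (178/11)*4 = 712/11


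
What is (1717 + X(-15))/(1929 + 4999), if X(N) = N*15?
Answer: 373/1732 ≈ 0.21536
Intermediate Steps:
X(N) = 15*N
(1717 + X(-15))/(1929 + 4999) = (1717 + 15*(-15))/(1929 + 4999) = (1717 - 225)/6928 = 1492*(1/6928) = 373/1732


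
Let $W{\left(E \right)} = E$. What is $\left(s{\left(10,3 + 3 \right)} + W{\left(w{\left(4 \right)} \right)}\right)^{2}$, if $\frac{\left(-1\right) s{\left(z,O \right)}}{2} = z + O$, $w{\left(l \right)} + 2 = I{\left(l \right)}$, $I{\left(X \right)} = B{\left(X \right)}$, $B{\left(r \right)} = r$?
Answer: $900$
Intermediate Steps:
$I{\left(X \right)} = X$
$w{\left(l \right)} = -2 + l$
$s{\left(z,O \right)} = - 2 O - 2 z$ ($s{\left(z,O \right)} = - 2 \left(z + O\right) = - 2 \left(O + z\right) = - 2 O - 2 z$)
$\left(s{\left(10,3 + 3 \right)} + W{\left(w{\left(4 \right)} \right)}\right)^{2} = \left(\left(- 2 \left(3 + 3\right) - 20\right) + \left(-2 + 4\right)\right)^{2} = \left(\left(\left(-2\right) 6 - 20\right) + 2\right)^{2} = \left(\left(-12 - 20\right) + 2\right)^{2} = \left(-32 + 2\right)^{2} = \left(-30\right)^{2} = 900$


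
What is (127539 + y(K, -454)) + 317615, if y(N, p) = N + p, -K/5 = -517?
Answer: 447285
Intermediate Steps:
K = 2585 (K = -5*(-517) = 2585)
(127539 + y(K, -454)) + 317615 = (127539 + (2585 - 454)) + 317615 = (127539 + 2131) + 317615 = 129670 + 317615 = 447285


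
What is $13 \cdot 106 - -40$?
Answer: $1418$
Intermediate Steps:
$13 \cdot 106 - -40 = 1378 + \left(-8 + 48\right) = 1378 + 40 = 1418$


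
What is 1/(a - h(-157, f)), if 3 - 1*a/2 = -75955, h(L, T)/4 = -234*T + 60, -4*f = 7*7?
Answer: 1/140210 ≈ 7.1322e-6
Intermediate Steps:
f = -49/4 (f = -7*7/4 = -¼*49 = -49/4 ≈ -12.250)
h(L, T) = 240 - 936*T (h(L, T) = 4*(-234*T + 60) = 4*(60 - 234*T) = 240 - 936*T)
a = 151916 (a = 6 - 2*(-75955) = 6 + 151910 = 151916)
1/(a - h(-157, f)) = 1/(151916 - (240 - 936*(-49/4))) = 1/(151916 - (240 + 11466)) = 1/(151916 - 1*11706) = 1/(151916 - 11706) = 1/140210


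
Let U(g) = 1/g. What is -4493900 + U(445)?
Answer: -1999785499/445 ≈ -4.4939e+6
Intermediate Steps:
-4493900 + U(445) = -4493900 + 1/445 = -1999785499/445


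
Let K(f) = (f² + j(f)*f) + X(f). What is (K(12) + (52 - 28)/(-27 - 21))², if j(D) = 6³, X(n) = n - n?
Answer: 29931841/4 ≈ 7.4830e+6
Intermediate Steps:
X(n) = 0
j(D) = 216
K(f) = f² + 216*f (K(f) = (f² + 216*f) + 0 = f² + 216*f)
(K(12) + (52 - 28)/(-27 - 21))² = (12*(216 + 12) + (52 - 28)/(-27 - 21))² = (12*228 + 24/(-48))² = (2736 + 24*(-1/48))² = (2736 - ½)² = (5471/2)² = 29931841/4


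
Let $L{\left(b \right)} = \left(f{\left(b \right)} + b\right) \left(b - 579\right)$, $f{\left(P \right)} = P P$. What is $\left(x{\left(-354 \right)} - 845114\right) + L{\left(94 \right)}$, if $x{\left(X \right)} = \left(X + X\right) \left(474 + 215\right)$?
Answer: $-5663976$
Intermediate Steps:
$f{\left(P \right)} = P^{2}$
$x{\left(X \right)} = 1378 X$ ($x{\left(X \right)} = 2 X 689 = 1378 X$)
$L{\left(b \right)} = \left(-579 + b\right) \left(b + b^{2}\right)$ ($L{\left(b \right)} = \left(b^{2} + b\right) \left(b - 579\right) = \left(b + b^{2}\right) \left(-579 + b\right) = \left(-579 + b\right) \left(b + b^{2}\right)$)
$\left(x{\left(-354 \right)} - 845114\right) + L{\left(94 \right)} = \left(1378 \left(-354\right) - 845114\right) + 94 \left(-579 + 94^{2} - 54332\right) = \left(-487812 - 845114\right) + 94 \left(-579 + 8836 - 54332\right) = -1332926 + 94 \left(-46075\right) = -1332926 - 4331050 = -5663976$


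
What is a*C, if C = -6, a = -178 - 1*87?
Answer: 1590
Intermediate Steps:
a = -265 (a = -178 - 87 = -265)
a*C = -265*(-6) = 1590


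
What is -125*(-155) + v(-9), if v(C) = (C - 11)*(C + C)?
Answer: 19735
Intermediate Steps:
v(C) = 2*C*(-11 + C) (v(C) = (-11 + C)*(2*C) = 2*C*(-11 + C))
-125*(-155) + v(-9) = -125*(-155) + 2*(-9)*(-11 - 9) = 19375 + 2*(-9)*(-20) = 19375 + 360 = 19735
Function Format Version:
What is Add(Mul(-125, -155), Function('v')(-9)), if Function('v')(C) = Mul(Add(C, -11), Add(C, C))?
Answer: 19735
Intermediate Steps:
Function('v')(C) = Mul(2, C, Add(-11, C)) (Function('v')(C) = Mul(Add(-11, C), Mul(2, C)) = Mul(2, C, Add(-11, C)))
Add(Mul(-125, -155), Function('v')(-9)) = Add(Mul(-125, -155), Mul(2, -9, Add(-11, -9))) = Add(19375, Mul(2, -9, -20)) = Add(19375, 360) = 19735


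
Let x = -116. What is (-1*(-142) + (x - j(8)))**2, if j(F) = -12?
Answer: 1444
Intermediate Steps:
(-1*(-142) + (x - j(8)))**2 = (-1*(-142) + (-116 - 1*(-12)))**2 = (142 + (-116 + 12))**2 = (142 - 104)**2 = 38**2 = 1444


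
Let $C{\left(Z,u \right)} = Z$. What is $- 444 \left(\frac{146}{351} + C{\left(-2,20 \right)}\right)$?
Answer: $\frac{82288}{117} \approx 703.32$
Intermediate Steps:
$- 444 \left(\frac{146}{351} + C{\left(-2,20 \right)}\right) = - 444 \left(\frac{146}{351} - 2\right) = \left(-444\right) \left(- \frac{556}{351}\right) = \frac{82288}{117}$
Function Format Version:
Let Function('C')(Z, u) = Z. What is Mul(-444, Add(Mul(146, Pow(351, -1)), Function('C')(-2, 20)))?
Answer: Rational(82288, 117) ≈ 703.32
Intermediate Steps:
Mul(-444, Add(Mul(146, Pow(351, -1)), Function('C')(-2, 20))) = Mul(-444, Add(Mul(146, Pow(351, -1)), -2)) = Mul(-444, Add(Mul(146, Rational(1, 351)), -2)) = Mul(-444, Add(Rational(146, 351), -2)) = Mul(-444, Rational(-556, 351)) = Rational(82288, 117)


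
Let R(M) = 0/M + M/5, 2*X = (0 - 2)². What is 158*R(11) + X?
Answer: 1748/5 ≈ 349.60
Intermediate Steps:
X = 2 (X = (0 - 2)²/2 = (½)*(-2)² = (½)*4 = 2)
R(M) = M/5 (R(M) = 0 + M*(⅕) = 0 + M/5 = M/5)
158*R(11) + X = 158*((⅕)*11) + 2 = 158*(11/5) + 2 = 1738/5 + 2 = 1748/5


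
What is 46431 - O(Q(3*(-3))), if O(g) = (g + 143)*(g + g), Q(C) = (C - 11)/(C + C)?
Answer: 3734971/81 ≈ 46111.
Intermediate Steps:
Q(C) = (-11 + C)/(2*C) (Q(C) = (-11 + C)/((2*C)) = (-11 + C)*(1/(2*C)) = (-11 + C)/(2*C))
O(g) = 2*g*(143 + g) (O(g) = (143 + g)*(2*g) = 2*g*(143 + g))
46431 - O(Q(3*(-3))) = 46431 - 2*(-11 + 3*(-3))/(2*((3*(-3))))*(143 + (-11 + 3*(-3))/(2*((3*(-3))))) = 46431 - 2*(½)*(-11 - 9)/(-9)*(143 + (½)*(-11 - 9)/(-9)) = 46431 - 2*(½)*(-⅑)*(-20)*(143 + (½)*(-⅑)*(-20)) = 46431 - 2*10*(143 + 10/9)/9 = 46431 - 2*10*1297/(9*9) = 46431 - 1*25940/81 = 46431 - 25940/81 = 3734971/81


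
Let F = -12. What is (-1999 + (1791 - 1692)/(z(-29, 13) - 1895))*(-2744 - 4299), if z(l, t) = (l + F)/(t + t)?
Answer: 77140619701/5479 ≈ 1.4079e+7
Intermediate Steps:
z(l, t) = (-12 + l)/(2*t) (z(l, t) = (l - 12)/(t + t) = (-12 + l)/((2*t)) = (-12 + l)*(1/(2*t)) = (-12 + l)/(2*t))
(-1999 + (1791 - 1692)/(z(-29, 13) - 1895))*(-2744 - 4299) = (-1999 + (1791 - 1692)/((1/2)*(-12 - 29)/13 - 1895))*(-2744 - 4299) = (-1999 + 99/((1/2)*(1/13)*(-41) - 1895))*(-7043) = (-1999 + 99/(-41/26 - 1895))*(-7043) = (-1999 + 99/(-49311/26))*(-7043) = (-1999 + 99*(-26/49311))*(-7043) = (-1999 - 286/5479)*(-7043) = -10952807/5479*(-7043) = 77140619701/5479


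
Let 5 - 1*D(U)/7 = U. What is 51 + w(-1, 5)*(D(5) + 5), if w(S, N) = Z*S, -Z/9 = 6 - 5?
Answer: 96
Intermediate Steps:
Z = -9 (Z = -9*(6 - 5) = -9*1 = -9)
D(U) = 35 - 7*U
w(S, N) = -9*S
51 + w(-1, 5)*(D(5) + 5) = 51 + (-9*(-1))*((35 - 7*5) + 5) = 51 + 9*((35 - 35) + 5) = 51 + 9*(0 + 5) = 51 + 9*5 = 51 + 45 = 96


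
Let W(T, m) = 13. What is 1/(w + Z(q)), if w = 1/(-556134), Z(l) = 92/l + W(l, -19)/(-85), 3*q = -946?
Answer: -22359367470/9943159991 ≈ -2.2487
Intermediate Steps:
q = -946/3 (q = (⅓)*(-946) = -946/3 ≈ -315.33)
Z(l) = -13/85 + 92/l (Z(l) = 92/l + 13/(-85) = 92/l + 13*(-1/85) = 92/l - 13/85 = -13/85 + 92/l)
w = -1/556134 ≈ -1.7981e-6
1/(w + Z(q)) = 1/(-1/556134 + (-13/85 + 92/(-946/3))) = 1/(-1/556134 + (-13/85 + 92*(-3/946))) = 1/(-1/556134 + (-13/85 - 138/473)) = 1/(-1/556134 - 17879/40205) = 1/(-9943159991/22359367470) = -22359367470/9943159991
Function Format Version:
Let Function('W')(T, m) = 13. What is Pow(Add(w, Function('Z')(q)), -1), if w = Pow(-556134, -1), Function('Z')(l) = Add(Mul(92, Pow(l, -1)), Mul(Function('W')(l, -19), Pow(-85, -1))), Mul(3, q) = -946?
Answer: Rational(-22359367470, 9943159991) ≈ -2.2487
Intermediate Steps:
q = Rational(-946, 3) (q = Mul(Rational(1, 3), -946) = Rational(-946, 3) ≈ -315.33)
Function('Z')(l) = Add(Rational(-13, 85), Mul(92, Pow(l, -1))) (Function('Z')(l) = Add(Mul(92, Pow(l, -1)), Mul(13, Pow(-85, -1))) = Add(Mul(92, Pow(l, -1)), Mul(13, Rational(-1, 85))) = Add(Mul(92, Pow(l, -1)), Rational(-13, 85)) = Add(Rational(-13, 85), Mul(92, Pow(l, -1))))
w = Rational(-1, 556134) ≈ -1.7981e-6
Pow(Add(w, Function('Z')(q)), -1) = Pow(Add(Rational(-1, 556134), Add(Rational(-13, 85), Mul(92, Pow(Rational(-946, 3), -1)))), -1) = Pow(Add(Rational(-1, 556134), Add(Rational(-13, 85), Mul(92, Rational(-3, 946)))), -1) = Pow(Add(Rational(-1, 556134), Add(Rational(-13, 85), Rational(-138, 473))), -1) = Pow(Add(Rational(-1, 556134), Rational(-17879, 40205)), -1) = Pow(Rational(-9943159991, 22359367470), -1) = Rational(-22359367470, 9943159991)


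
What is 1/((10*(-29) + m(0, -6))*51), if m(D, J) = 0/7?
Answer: -1/14790 ≈ -6.7613e-5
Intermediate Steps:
m(D, J) = 0 (m(D, J) = 0*(⅐) = 0)
1/((10*(-29) + m(0, -6))*51) = 1/((10*(-29) + 0)*51) = 1/((-290 + 0)*51) = 1/(-290*51) = 1/(-14790) = -1/14790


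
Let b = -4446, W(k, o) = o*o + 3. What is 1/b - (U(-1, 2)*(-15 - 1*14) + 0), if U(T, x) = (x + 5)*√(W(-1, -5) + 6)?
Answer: -1/4446 + 203*√34 ≈ 1183.7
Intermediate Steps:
W(k, o) = 3 + o² (W(k, o) = o² + 3 = 3 + o²)
U(T, x) = √34*(5 + x) (U(T, x) = (x + 5)*√((3 + (-5)²) + 6) = (5 + x)*√((3 + 25) + 6) = (5 + x)*√(28 + 6) = (5 + x)*√34 = √34*(5 + x))
1/b - (U(-1, 2)*(-15 - 1*14) + 0) = 1/(-4446) - ((√34*(5 + 2))*(-15 - 1*14) + 0) = -1/4446 - ((√34*7)*(-15 - 14) + 0) = -1/4446 - ((7*√34)*(-29) + 0) = -1/4446 - (-203*√34 + 0) = -1/4446 - (-203)*√34 = -1/4446 + 203*√34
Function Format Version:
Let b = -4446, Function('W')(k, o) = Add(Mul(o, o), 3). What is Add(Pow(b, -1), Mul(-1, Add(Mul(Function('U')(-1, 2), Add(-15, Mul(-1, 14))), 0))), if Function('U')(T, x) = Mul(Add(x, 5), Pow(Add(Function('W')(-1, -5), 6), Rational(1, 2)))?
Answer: Add(Rational(-1, 4446), Mul(203, Pow(34, Rational(1, 2)))) ≈ 1183.7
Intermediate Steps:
Function('W')(k, o) = Add(3, Pow(o, 2)) (Function('W')(k, o) = Add(Pow(o, 2), 3) = Add(3, Pow(o, 2)))
Function('U')(T, x) = Mul(Pow(34, Rational(1, 2)), Add(5, x)) (Function('U')(T, x) = Mul(Add(x, 5), Pow(Add(Add(3, Pow(-5, 2)), 6), Rational(1, 2))) = Mul(Add(5, x), Pow(Add(Add(3, 25), 6), Rational(1, 2))) = Mul(Add(5, x), Pow(Add(28, 6), Rational(1, 2))) = Mul(Add(5, x), Pow(34, Rational(1, 2))) = Mul(Pow(34, Rational(1, 2)), Add(5, x)))
Add(Pow(b, -1), Mul(-1, Add(Mul(Function('U')(-1, 2), Add(-15, Mul(-1, 14))), 0))) = Add(Pow(-4446, -1), Mul(-1, Add(Mul(Mul(Pow(34, Rational(1, 2)), Add(5, 2)), Add(-15, Mul(-1, 14))), 0))) = Add(Rational(-1, 4446), Mul(-1, Add(Mul(Mul(Pow(34, Rational(1, 2)), 7), Add(-15, -14)), 0))) = Add(Rational(-1, 4446), Mul(-1, Add(Mul(Mul(7, Pow(34, Rational(1, 2))), -29), 0))) = Add(Rational(-1, 4446), Mul(-1, Add(Mul(-203, Pow(34, Rational(1, 2))), 0))) = Add(Rational(-1, 4446), Mul(-1, Mul(-203, Pow(34, Rational(1, 2))))) = Add(Rational(-1, 4446), Mul(203, Pow(34, Rational(1, 2))))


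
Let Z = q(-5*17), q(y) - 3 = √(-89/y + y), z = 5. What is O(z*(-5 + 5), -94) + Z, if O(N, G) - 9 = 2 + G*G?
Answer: 8850 + 4*I*√37910/85 ≈ 8850.0 + 9.1626*I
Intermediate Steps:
q(y) = 3 + √(y - 89/y) (q(y) = 3 + √(-89/y + y) = 3 + √(y - 89/y))
Z = 3 + 4*I*√37910/85 (Z = 3 + √(-5*17 - 89/((-5*17))) = 3 + √(-85 - 89/(-85)) = 3 + √(-85 - 89*(-1/85)) = 3 + √(-85 + 89/85) = 3 + √(-7136/85) = 3 + 4*I*√37910/85 ≈ 3.0 + 9.1626*I)
O(N, G) = 11 + G² (O(N, G) = 9 + (2 + G*G) = 9 + (2 + G²) = 11 + G²)
O(z*(-5 + 5), -94) + Z = (11 + (-94)²) + (3 + 4*I*√37910/85) = (11 + 8836) + (3 + 4*I*√37910/85) = 8847 + (3 + 4*I*√37910/85) = 8850 + 4*I*√37910/85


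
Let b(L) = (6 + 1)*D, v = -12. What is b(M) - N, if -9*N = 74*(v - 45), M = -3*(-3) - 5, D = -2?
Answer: -1448/3 ≈ -482.67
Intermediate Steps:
M = 4 (M = 9 - 5 = 4)
b(L) = -14 (b(L) = (6 + 1)*(-2) = 7*(-2) = -14)
N = 1406/3 (N = -74*(-12 - 45)/9 = -74*(-57)/9 = -⅑*(-4218) = 1406/3 ≈ 468.67)
b(M) - N = -14 - 1*1406/3 = -14 - 1406/3 = -1448/3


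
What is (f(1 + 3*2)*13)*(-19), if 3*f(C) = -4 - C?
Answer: 2717/3 ≈ 905.67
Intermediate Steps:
f(C) = -4/3 - C/3 (f(C) = (-4 - C)/3 = -4/3 - C/3)
(f(1 + 3*2)*13)*(-19) = ((-4/3 - (1 + 3*2)/3)*13)*(-19) = ((-4/3 - (1 + 6)/3)*13)*(-19) = ((-4/3 - ⅓*7)*13)*(-19) = ((-4/3 - 7/3)*13)*(-19) = -11/3*13*(-19) = -143/3*(-19) = 2717/3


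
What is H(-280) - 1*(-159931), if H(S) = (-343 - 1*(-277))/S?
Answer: 22390373/140 ≈ 1.5993e+5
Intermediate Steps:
H(S) = -66/S (H(S) = (-343 + 277)/S = -66/S)
H(-280) - 1*(-159931) = -66/(-280) - 1*(-159931) = -66*(-1/280) + 159931 = 33/140 + 159931 = 22390373/140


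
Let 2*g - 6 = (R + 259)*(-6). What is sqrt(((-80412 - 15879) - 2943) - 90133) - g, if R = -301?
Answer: -129 + I*sqrt(189367) ≈ -129.0 + 435.16*I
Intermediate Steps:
g = 129 (g = 3 + ((-301 + 259)*(-6))/2 = 3 + (-42*(-6))/2 = 3 + (1/2)*252 = 3 + 126 = 129)
sqrt(((-80412 - 15879) - 2943) - 90133) - g = sqrt(((-80412 - 15879) - 2943) - 90133) - 1*129 = sqrt((-96291 - 2943) - 90133) - 129 = sqrt(-99234 - 90133) - 129 = sqrt(-189367) - 129 = I*sqrt(189367) - 129 = -129 + I*sqrt(189367)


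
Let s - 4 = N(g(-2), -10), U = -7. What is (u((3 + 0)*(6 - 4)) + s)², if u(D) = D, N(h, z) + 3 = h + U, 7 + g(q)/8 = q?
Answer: 5184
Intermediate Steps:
g(q) = -56 + 8*q
N(h, z) = -10 + h (N(h, z) = -3 + (h - 7) = -3 + (-7 + h) = -10 + h)
s = -78 (s = 4 + (-10 + (-56 + 8*(-2))) = 4 + (-10 + (-56 - 16)) = 4 + (-10 - 72) = 4 - 82 = -78)
(u((3 + 0)*(6 - 4)) + s)² = ((3 + 0)*(6 - 4) - 78)² = (3*2 - 78)² = (6 - 78)² = (-72)² = 5184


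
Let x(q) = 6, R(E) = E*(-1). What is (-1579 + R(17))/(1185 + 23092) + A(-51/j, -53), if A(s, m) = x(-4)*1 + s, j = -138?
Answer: 7039745/1116742 ≈ 6.3038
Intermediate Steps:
R(E) = -E
A(s, m) = 6 + s (A(s, m) = 6*1 + s = 6 + s)
(-1579 + R(17))/(1185 + 23092) + A(-51/j, -53) = (-1579 - 1*17)/(1185 + 23092) + (6 - 51/(-138)) = (-1579 - 17)/24277 + (6 - 51*(-1/138)) = -1596*1/24277 + (6 + 17/46) = -1596/24277 + 293/46 = 7039745/1116742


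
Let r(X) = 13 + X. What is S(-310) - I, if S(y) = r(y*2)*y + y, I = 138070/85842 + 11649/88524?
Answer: 79308301211819/422170956 ≈ 1.8786e+5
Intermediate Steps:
I = 734582341/422170956 (I = 138070*(1/85842) + 11649*(1/88524) = 69035/42921 + 3883/29508 = 734582341/422170956 ≈ 1.7400)
S(y) = y + y*(13 + 2*y) (S(y) = (13 + y*2)*y + y = (13 + 2*y)*y + y = y*(13 + 2*y) + y = y + y*(13 + 2*y))
S(-310) - I = 2*(-310)*(7 - 310) - 1*734582341/422170956 = 2*(-310)*(-303) - 734582341/422170956 = 187860 - 734582341/422170956 = 79308301211819/422170956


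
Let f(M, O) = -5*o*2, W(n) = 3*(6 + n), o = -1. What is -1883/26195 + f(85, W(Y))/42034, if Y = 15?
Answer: -39444036/550540315 ≈ -0.071646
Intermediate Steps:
W(n) = 18 + 3*n
f(M, O) = 10 (f(M, O) = -5*(-1)*2 = 5*2 = 10)
-1883/26195 + f(85, W(Y))/42034 = -1883/26195 + 10/42034 = -1883*1/26195 + 10*(1/42034) = -1883/26195 + 5/21017 = -39444036/550540315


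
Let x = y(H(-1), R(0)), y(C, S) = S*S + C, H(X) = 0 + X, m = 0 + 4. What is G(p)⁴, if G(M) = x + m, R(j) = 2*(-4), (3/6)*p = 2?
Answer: 20151121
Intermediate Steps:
p = 4 (p = 2*2 = 4)
m = 4
R(j) = -8
H(X) = X
y(C, S) = C + S² (y(C, S) = S² + C = C + S²)
x = 63 (x = -1 + (-8)² = -1 + 64 = 63)
G(M) = 67 (G(M) = 63 + 4 = 67)
G(p)⁴ = 67⁴ = 20151121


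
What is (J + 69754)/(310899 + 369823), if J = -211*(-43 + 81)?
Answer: 30868/340361 ≈ 0.090692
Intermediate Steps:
J = -8018 (J = -211*38 = -8018)
(J + 69754)/(310899 + 369823) = (-8018 + 69754)/(310899 + 369823) = 61736/680722 = 61736*(1/680722) = 30868/340361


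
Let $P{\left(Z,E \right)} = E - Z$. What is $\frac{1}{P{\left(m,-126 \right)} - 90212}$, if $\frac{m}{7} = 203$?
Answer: $- \frac{1}{91759} \approx -1.0898 \cdot 10^{-5}$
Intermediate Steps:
$m = 1421$ ($m = 7 \cdot 203 = 1421$)
$\frac{1}{P{\left(m,-126 \right)} - 90212} = \frac{1}{\left(-126 - 1421\right) - 90212} = \frac{1}{-1547 - 90212} = \frac{1}{-91759} = - \frac{1}{91759}$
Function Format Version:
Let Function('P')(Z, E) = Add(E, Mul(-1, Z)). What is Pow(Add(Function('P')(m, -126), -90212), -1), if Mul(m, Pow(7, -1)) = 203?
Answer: Rational(-1, 91759) ≈ -1.0898e-5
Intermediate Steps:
m = 1421 (m = Mul(7, 203) = 1421)
Pow(Add(Function('P')(m, -126), -90212), -1) = Pow(Add(Add(-126, Mul(-1, 1421)), -90212), -1) = Pow(Add(Add(-126, -1421), -90212), -1) = Pow(Add(-1547, -90212), -1) = Pow(-91759, -1) = Rational(-1, 91759)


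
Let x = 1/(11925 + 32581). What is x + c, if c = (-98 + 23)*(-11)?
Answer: 36717451/44506 ≈ 825.00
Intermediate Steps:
x = 1/44506 ≈ 2.2469e-5
c = 825 (c = -75*(-11) = 825)
x + c = 1/44506 + 825 = 36717451/44506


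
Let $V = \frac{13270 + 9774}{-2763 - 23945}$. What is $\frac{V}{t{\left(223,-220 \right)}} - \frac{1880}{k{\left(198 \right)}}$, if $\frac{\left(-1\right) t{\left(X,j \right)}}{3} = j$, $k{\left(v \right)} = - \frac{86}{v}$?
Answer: $\frac{820197090677}{189493260} \approx 4328.4$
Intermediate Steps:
$t{\left(X,j \right)} = - 3 j$
$V = - \frac{5761}{6677}$ ($V = \frac{23044}{-26708} = 23044 \left(- \frac{1}{26708}\right) = - \frac{5761}{6677} \approx -0.86281$)
$\frac{V}{t{\left(223,-220 \right)}} - \frac{1880}{k{\left(198 \right)}} = - \frac{5761}{6677 \left(\left(-3\right) \left(-220\right)\right)} - \frac{1880}{\left(-86\right) \frac{1}{198}} = - \frac{5761}{6677 \cdot 660} - \frac{1880}{\left(-86\right) \frac{1}{198}} = \left(- \frac{5761}{6677}\right) \frac{1}{660} - \frac{1880}{- \frac{43}{99}} = - \frac{5761}{4406820} - - \frac{186120}{43} = - \frac{5761}{4406820} + \frac{186120}{43} = \frac{820197090677}{189493260}$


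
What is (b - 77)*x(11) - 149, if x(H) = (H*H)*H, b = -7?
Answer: -111953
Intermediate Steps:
x(H) = H**3 (x(H) = H**2*H = H**3)
(b - 77)*x(11) - 149 = (-7 - 77)*11**3 - 149 = -84*1331 - 149 = -111804 - 149 = -111953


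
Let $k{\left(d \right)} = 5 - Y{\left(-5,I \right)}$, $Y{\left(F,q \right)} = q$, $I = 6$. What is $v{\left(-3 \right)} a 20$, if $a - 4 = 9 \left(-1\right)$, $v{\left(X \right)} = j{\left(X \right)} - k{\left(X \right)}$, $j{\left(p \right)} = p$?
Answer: $200$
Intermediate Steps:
$k{\left(d \right)} = -1$ ($k{\left(d \right)} = 5 - 6 = -1$)
$v{\left(X \right)} = 1 + X$ ($v{\left(X \right)} = X - -1 = X + 1 = 1 + X$)
$a = -5$ ($a = 4 + 9 \left(-1\right) = 4 - 9 = -5$)
$v{\left(-3 \right)} a 20 = \left(1 - 3\right) \left(-5\right) 20 = \left(-2\right) \left(-5\right) 20 = 10 \cdot 20 = 200$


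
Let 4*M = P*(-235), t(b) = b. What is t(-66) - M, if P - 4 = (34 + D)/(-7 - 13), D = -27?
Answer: 2375/16 ≈ 148.44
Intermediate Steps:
P = 73/20 (P = 4 + (34 - 27)/(-7 - 13) = 4 + 7/(-20) = 4 + 7*(-1/20) = 4 - 7/20 = 73/20 ≈ 3.6500)
M = -3431/16 (M = ((73/20)*(-235))/4 = (¼)*(-3431/4) = -3431/16 ≈ -214.44)
t(-66) - M = -66 - 1*(-3431/16) = -66 + 3431/16 = 2375/16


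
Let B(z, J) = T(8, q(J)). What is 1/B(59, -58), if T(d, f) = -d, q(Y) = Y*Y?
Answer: -⅛ ≈ -0.12500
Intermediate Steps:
q(Y) = Y²
B(z, J) = -8 (B(z, J) = -1*8 = -8)
1/B(59, -58) = 1/(-8) = -⅛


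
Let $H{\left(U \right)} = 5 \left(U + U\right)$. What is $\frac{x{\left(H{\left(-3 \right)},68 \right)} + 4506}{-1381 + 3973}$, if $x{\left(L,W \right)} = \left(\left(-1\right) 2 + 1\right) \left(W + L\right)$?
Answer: $\frac{1117}{648} \approx 1.7238$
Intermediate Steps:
$H{\left(U \right)} = 10 U$ ($H{\left(U \right)} = 5 \cdot 2 U = 10 U$)
$x{\left(L,W \right)} = - L - W$ ($x{\left(L,W \right)} = \left(-2 + 1\right) \left(L + W\right) = - (L + W) = - L - W$)
$\frac{x{\left(H{\left(-3 \right)},68 \right)} + 4506}{-1381 + 3973} = \frac{\left(- 10 \left(-3\right) - 68\right) + 4506}{-1381 + 3973} = \frac{\left(\left(-1\right) \left(-30\right) - 68\right) + 4506}{2592} = \left(\left(30 - 68\right) + 4506\right) \frac{1}{2592} = \left(-38 + 4506\right) \frac{1}{2592} = 4468 \cdot \frac{1}{2592} = \frac{1117}{648}$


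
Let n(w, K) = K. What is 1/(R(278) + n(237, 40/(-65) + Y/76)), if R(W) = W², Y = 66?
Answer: 494/38178421 ≈ 1.2939e-5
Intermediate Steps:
1/(R(278) + n(237, 40/(-65) + Y/76)) = 1/(278² + (40/(-65) + 66/76)) = 1/(77284 + (40*(-1/65) + 66*(1/76))) = 1/(77284 + (-8/13 + 33/38)) = 1/(77284 + 125/494) = 1/(38178421/494) = 494/38178421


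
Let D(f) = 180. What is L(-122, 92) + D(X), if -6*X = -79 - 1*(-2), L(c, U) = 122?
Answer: 302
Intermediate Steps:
X = 77/6 (X = -(-79 - 1*(-2))/6 = -(-79 + 2)/6 = -1/6*(-77) = 77/6 ≈ 12.833)
L(-122, 92) + D(X) = 122 + 180 = 302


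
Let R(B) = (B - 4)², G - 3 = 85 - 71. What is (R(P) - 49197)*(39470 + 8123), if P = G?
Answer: -2333389604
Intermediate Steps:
G = 17 (G = 3 + (85 - 71) = 3 + 14 = 17)
P = 17
R(B) = (-4 + B)²
(R(P) - 49197)*(39470 + 8123) = ((-4 + 17)² - 49197)*(39470 + 8123) = (13² - 49197)*47593 = (169 - 49197)*47593 = -49028*47593 = -2333389604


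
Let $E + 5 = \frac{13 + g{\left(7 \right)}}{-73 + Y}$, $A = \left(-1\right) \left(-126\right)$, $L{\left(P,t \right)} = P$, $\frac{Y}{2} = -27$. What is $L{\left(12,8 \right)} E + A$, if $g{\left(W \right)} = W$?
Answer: $\frac{8142}{127} \approx 64.11$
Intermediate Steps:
$Y = -54$ ($Y = 2 \left(-27\right) = -54$)
$A = 126$
$E = - \frac{655}{127}$ ($E = -5 + \frac{13 + 7}{-73 - 54} = -5 + \frac{20}{-127} = -5 + 20 \left(- \frac{1}{127}\right) = -5 - \frac{20}{127} = - \frac{655}{127} \approx -5.1575$)
$L{\left(12,8 \right)} E + A = 12 \left(- \frac{655}{127}\right) + 126 = - \frac{7860}{127} + 126 = \frac{8142}{127}$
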